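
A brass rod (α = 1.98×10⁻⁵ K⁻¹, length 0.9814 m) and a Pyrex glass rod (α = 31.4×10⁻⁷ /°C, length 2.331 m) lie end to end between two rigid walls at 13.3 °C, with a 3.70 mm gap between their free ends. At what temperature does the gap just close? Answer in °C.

Gap closes when ΔL₁ + ΔL₂ = 3.70 mm = 3.70×10⁻³ m
(α₁L₁ + α₂L₂)ΔT = g
α₁L₁ + α₂L₂ = 1.98×10⁻⁵×0.9814 + 31.4×10⁻⁷×2.331 = 2.675106×10⁻⁵ m/K
ΔT = 3.70×10⁻³ / 2.675106×10⁻⁵ = 138.31 K
T = 13.3 + 138.31 = 151.61 °C

T = 152 °C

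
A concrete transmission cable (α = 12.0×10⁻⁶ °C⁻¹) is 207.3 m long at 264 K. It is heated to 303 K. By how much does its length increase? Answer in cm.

ΔL = 9.70 cm

|ΔT| = |303 − 264| = 39 K
ΔL = αL₀ΔT = (12.0×10⁻⁶)(207.3)(39) = 9.70×10⁻² m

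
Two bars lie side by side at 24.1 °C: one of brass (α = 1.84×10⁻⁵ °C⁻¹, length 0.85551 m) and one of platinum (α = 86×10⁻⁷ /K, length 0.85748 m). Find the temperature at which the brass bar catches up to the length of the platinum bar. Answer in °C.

T = 259.5 °C

Equal length when α₁L₁ΔT − α₂L₂ΔT = L₂ − L₁ = 1.97×10⁻³ m
α₁L₁ = 1.5741384×10⁻⁵, α₂L₂ = 7.374328×10⁻⁶ → Δ(αL) = 8.367056×10⁻⁶ m/K
ΔT = 1.97×10⁻³ / 8.367056×10⁻⁶ = 235.447 K, so T = 24.1 + 235.447 = 259.547 °C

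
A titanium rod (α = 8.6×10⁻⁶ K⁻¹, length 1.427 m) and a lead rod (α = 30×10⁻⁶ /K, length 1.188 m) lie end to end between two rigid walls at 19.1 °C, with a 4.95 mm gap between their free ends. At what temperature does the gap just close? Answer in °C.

T = 122 °C

Gap closes when ΔL₁ + ΔL₂ = 4.95 mm = 4.95×10⁻³ m
(α₁L₁ + α₂L₂)ΔT = g
α₁L₁ + α₂L₂ = 8.6×10⁻⁶×1.427 + 30×10⁻⁶×1.188 = 4.79122×10⁻⁵ m/K
ΔT = 4.95×10⁻³ / 4.79122×10⁻⁵ = 103.31 K
T = 19.1 + 103.31 = 122.41 °C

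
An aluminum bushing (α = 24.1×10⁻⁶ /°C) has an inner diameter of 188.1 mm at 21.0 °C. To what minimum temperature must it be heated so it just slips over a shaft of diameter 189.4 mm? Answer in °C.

Required Δd = 189.4 − 188.1 = 1.3 mm
Δd = αd₀ΔT ⇒ ΔT = Δd/(αd₀) = 1.3 / (24.1×10⁻⁶ × 188.1) = 286.77 K
T_min = 21.0 + 286.77 = 307.77 °C

T = 308 °C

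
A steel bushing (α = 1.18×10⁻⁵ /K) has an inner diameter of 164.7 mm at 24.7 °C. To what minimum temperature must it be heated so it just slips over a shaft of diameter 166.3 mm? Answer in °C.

Required Δd = 166.3 − 164.7 = 1.6 mm
Δd = αd₀ΔT ⇒ ΔT = Δd/(αd₀) = 1.6 / (1.18×10⁻⁵ × 164.7) = 823.27 K
T_min = 24.7 + 823.27 = 847.97 °C

T = 848 °C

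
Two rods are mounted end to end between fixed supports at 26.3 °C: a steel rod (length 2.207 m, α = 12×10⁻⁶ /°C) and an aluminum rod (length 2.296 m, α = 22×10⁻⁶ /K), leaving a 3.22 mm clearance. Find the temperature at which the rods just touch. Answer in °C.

Gap closes when ΔL₁ + ΔL₂ = 3.22 mm = 3.22×10⁻³ m
(α₁L₁ + α₂L₂)ΔT = g
α₁L₁ + α₂L₂ = 12×10⁻⁶×2.207 + 22×10⁻⁶×2.296 = 7.6996×10⁻⁵ m/K
ΔT = 3.22×10⁻³ / 7.6996×10⁻⁵ = 41.820 K
T = 26.3 + 41.820 = 68.120 °C

T = 68.1 °C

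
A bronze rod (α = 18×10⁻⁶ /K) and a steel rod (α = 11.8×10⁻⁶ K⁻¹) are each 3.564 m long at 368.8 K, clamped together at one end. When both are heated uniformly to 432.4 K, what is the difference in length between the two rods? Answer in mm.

ΔT = 63.6 K
bronze: ΔL = 18×10⁻⁶ × 3.564 m × 63.6 = 4.0801×10⁻³ m = 4.0801 mm
steel: ΔL = 11.8×10⁻⁶ × 3.564 m × 63.6 = 2.6747×10⁻³ m = 2.6747 mm
difference = 4.0801 − 2.6747 = 1.4054 mm

1.41 mm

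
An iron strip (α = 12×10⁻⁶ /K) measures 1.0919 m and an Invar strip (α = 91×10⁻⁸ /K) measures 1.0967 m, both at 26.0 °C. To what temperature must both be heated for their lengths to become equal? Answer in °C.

T = 422.5 °C

L₁(1 + α₁ΔT) = L₂(1 + α₂ΔT) ⇒ ΔT = (L₂ − L₁)/(α₁L₁ − α₂L₂)
L₂ − L₁ = 1.0967 − 1.0919 = 4.80×10⁻³ m
α₁L₁ − α₂L₂ = 12×10⁻⁶×1.0919 − 91×10⁻⁸×1.0967 = 1.2104803×10⁻⁵ m/K
ΔT = 4.80×10⁻³ / 1.2104803×10⁻⁵ = 396.537 K
T = 26.0 + 396.537 = 422.537 °C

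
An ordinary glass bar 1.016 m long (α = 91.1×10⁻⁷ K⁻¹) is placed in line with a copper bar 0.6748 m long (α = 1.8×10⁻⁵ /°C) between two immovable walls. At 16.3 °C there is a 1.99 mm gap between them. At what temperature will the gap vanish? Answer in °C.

α₁L₁ = 9.25576×10⁻⁶ m/K, α₂L₂ = 1.21464×10⁻⁵ m/K → total 2.140216×10⁻⁵ m/K
ΔT = g/(α₁L₁+α₂L₂) = 1.99×10⁻³ / 2.140216×10⁻⁵ = 92.98 K
T = 16.3 + 92.98 = 109.28 °C

T = 109 °C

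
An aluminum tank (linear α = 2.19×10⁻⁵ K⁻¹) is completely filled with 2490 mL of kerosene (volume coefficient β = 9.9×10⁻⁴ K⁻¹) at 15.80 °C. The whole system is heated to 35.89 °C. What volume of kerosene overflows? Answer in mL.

46.2 mL

The tank also expands: β_container ≈ 3α = 6.57×10⁻⁵ /K
Net overflow = V₀(β_liq − 3α_cont)ΔT
β − 3α = 9.90×10⁻⁴ − 6.57×10⁻⁵ = 9.243×10⁻⁴ /K; ΔT = 20.09 K
ΔV = 2490 × 9.243×10⁻⁴ × 20.09 = 46.2 mL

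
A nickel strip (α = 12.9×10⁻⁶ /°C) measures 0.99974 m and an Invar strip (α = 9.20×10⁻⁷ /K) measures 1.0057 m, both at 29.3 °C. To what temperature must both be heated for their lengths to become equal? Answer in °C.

L₁(1 + α₁ΔT) = L₂(1 + α₂ΔT) ⇒ ΔT = (L₂ − L₁)/(α₁L₁ − α₂L₂)
L₂ − L₁ = 1.0057 − 0.99974 = 5.96×10⁻³ m
α₁L₁ − α₂L₂ = 12.9×10⁻⁶×0.99974 − 9.20×10⁻⁷×1.0057 = 1.1971402×10⁻⁵ m/K
ΔT = 5.96×10⁻³ / 1.1971402×10⁻⁵ = 497.853 K
T = 29.3 + 497.853 = 527.153 °C

T = 527.2 °C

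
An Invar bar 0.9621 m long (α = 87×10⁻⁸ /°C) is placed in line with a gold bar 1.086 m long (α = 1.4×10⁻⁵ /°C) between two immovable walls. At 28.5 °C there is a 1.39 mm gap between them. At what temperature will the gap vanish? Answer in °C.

T = 115 °C

Gap closes when ΔL₁ + ΔL₂ = 1.39 mm = 1.39×10⁻³ m
(α₁L₁ + α₂L₂)ΔT = g
α₁L₁ + α₂L₂ = 87×10⁻⁸×0.9621 + 1.4×10⁻⁵×1.086 = 1.6041027×10⁻⁵ m/K
ΔT = 1.39×10⁻³ / 1.6041027×10⁻⁵ = 86.65 K
T = 28.5 + 86.65 = 115.15 °C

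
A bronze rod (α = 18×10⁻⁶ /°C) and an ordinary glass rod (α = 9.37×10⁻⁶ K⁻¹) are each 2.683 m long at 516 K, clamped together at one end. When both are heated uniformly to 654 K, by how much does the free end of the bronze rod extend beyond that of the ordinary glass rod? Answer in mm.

3.20 mm

ΔT = 138 K
bronze: ΔL = 18×10⁻⁶ × 2.683 m × 138 = 6.6646×10⁻³ m = 6.6646 mm
ordinary glass: ΔL = 9.37×10⁻⁶ × 2.683 m × 138 = 3.4693×10⁻³ m = 3.4693 mm
difference = 6.6646 − 3.4693 = 3.1953 mm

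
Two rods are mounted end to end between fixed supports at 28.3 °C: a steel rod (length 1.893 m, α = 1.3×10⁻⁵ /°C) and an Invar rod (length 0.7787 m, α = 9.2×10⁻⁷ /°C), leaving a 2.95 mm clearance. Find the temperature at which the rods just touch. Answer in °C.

T = 145 °C

Gap closes when ΔL₁ + ΔL₂ = 2.95 mm = 2.95×10⁻³ m
(α₁L₁ + α₂L₂)ΔT = g
α₁L₁ + α₂L₂ = 1.3×10⁻⁵×1.893 + 9.2×10⁻⁷×0.7787 = 2.5325404×10⁻⁵ m/K
ΔT = 2.95×10⁻³ / 2.5325404×10⁻⁵ = 116.48 K
T = 28.3 + 116.48 = 144.78 °C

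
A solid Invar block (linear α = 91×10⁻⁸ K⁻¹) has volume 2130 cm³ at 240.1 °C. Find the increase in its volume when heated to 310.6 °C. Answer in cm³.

Isotropic solid: β ≈ 3α = 2.7×10⁻⁶ /K; ΔT = 70.5 K
ΔV = 3αV₀ΔT = 3(91×10⁻⁸)(2130)(70.5) = 0.410 cm³

ΔV = 0.410 cm³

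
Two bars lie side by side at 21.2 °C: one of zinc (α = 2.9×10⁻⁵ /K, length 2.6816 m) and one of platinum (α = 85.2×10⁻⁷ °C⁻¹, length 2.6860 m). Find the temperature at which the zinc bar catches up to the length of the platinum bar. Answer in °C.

Equal length when α₁L₁ΔT − α₂L₂ΔT = L₂ − L₁ = 4.40×10⁻³ m
α₁L₁ = 7.77664×10⁻⁵, α₂L₂ = 2.288472×10⁻⁵ → Δ(αL) = 5.488168×10⁻⁵ m/K
ΔT = 4.40×10⁻³ / 5.488168×10⁻⁵ = 80.172 K, so T = 21.2 + 80.172 = 101.372 °C

T = 101.4 °C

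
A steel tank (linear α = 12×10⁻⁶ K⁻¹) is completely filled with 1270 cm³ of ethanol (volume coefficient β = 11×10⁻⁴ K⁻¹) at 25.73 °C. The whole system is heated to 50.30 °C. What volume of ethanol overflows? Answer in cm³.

33.2 cm³

The tank also expands: β_container ≈ 3α = 3.6×10⁻⁵ /K
Net overflow = V₀(β_liq − 3α_cont)ΔT
β − 3α = 1.10×10⁻³ − 3.6×10⁻⁵ = 1.064×10⁻³ /K; ΔT = 24.57 K
ΔV = 1270 × 1.064×10⁻³ × 24.57 = 33.2 cm³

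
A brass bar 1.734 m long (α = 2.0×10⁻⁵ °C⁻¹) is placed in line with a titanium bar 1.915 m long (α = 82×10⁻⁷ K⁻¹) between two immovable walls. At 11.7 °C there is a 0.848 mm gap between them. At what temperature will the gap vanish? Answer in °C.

T = 28.5 °C

α₁L₁ = 3.468×10⁻⁵ m/K, α₂L₂ = 1.5703×10⁻⁵ m/K → total 5.0383×10⁻⁵ m/K
ΔT = g/(α₁L₁+α₂L₂) = 8.48×10⁻⁴ / 5.0383×10⁻⁵ = 16.831 K
T = 11.7 + 16.831 = 28.531 °C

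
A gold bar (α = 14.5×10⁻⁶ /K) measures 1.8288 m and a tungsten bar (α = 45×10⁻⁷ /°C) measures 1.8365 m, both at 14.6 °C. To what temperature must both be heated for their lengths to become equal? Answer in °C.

Equal length when α₁L₁ΔT − α₂L₂ΔT = L₂ − L₁ = 7.70×10⁻³ m
α₁L₁ = 2.65176×10⁻⁵, α₂L₂ = 8.26425×10⁻⁶ → Δ(αL) = 1.825335×10⁻⁵ m/K
ΔT = 7.70×10⁻³ / 1.825335×10⁻⁵ = 421.840 K, so T = 14.6 + 421.840 = 436.440 °C

T = 436.4 °C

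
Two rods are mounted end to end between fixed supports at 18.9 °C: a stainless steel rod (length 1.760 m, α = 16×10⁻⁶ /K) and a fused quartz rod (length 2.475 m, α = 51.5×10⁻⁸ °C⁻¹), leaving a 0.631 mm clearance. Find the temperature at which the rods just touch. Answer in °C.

α₁L₁ = 2.816×10⁻⁵ m/K, α₂L₂ = 1.274625×10⁻⁶ m/K → total 2.9434625×10⁻⁵ m/K
ΔT = g/(α₁L₁+α₂L₂) = 6.31×10⁻⁴ / 2.9434625×10⁻⁵ = 21.437 K
T = 18.9 + 21.437 = 40.337 °C

T = 40.3 °C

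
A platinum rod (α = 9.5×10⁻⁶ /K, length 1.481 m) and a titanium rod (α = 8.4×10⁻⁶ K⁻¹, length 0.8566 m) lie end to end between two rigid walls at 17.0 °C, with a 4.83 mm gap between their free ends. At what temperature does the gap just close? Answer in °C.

Gap closes when ΔL₁ + ΔL₂ = 4.83 mm = 4.83×10⁻³ m
(α₁L₁ + α₂L₂)ΔT = g
α₁L₁ + α₂L₂ = 9.5×10⁻⁶×1.481 + 8.4×10⁻⁶×0.8566 = 2.126494×10⁻⁵ m/K
ΔT = 4.83×10⁻³ / 2.126494×10⁻⁵ = 227.13 K
T = 17.0 + 227.13 = 244.13 °C

T = 244 °C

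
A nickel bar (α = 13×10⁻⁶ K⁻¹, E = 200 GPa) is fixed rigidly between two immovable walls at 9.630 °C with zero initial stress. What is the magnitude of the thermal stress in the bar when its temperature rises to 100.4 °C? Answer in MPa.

Fully constrained: the free strain ε = αΔT is blocked, so σ = Eε = EαΔT.
|ΔT| = 90.770 K
σ = 200×10⁹ × 13×10⁻⁶ × 90.770 = 2.36×10⁸ Pa

σ = 236 MPa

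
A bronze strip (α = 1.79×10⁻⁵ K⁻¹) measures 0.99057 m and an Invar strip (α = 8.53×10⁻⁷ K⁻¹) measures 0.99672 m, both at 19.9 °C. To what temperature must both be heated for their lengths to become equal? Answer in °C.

T = 384.2 °C

L₁(1 + α₁ΔT) = L₂(1 + α₂ΔT) ⇒ ΔT = (L₂ − L₁)/(α₁L₁ − α₂L₂)
L₂ − L₁ = 0.99672 − 0.99057 = 6.15×10⁻³ m
α₁L₁ − α₂L₂ = 1.79×10⁻⁵×0.99057 − 8.53×10⁻⁷×0.99672 = 1.688100084×10⁻⁵ m/K
ΔT = 6.15×10⁻³ / 1.688100084×10⁻⁵ = 364.315 K
T = 19.9 + 364.315 = 384.215 °C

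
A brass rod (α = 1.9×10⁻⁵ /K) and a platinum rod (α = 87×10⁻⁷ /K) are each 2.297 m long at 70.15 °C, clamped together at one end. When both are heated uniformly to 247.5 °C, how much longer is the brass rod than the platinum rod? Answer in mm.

4.20 mm

ΔT = 177.35 K
brass: ΔL = 1.9×10⁻⁵ × 2.297 m × 177.35 = 7.7401×10⁻³ m = 7.7401 mm
platinum: ΔL = 87×10⁻⁷ × 2.297 m × 177.35 = 3.5441×10⁻³ m = 3.5441 mm
difference = 7.7401 − 3.5441 = 4.1960 mm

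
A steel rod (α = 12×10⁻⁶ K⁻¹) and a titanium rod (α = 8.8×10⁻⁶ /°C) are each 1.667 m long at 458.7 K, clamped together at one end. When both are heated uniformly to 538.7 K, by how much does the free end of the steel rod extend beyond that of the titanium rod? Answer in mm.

0.427 mm

ΔT = 80.0 K
steel: ΔL = 12×10⁻⁶ × 1.667 m × 80.0 = 1.6003×10⁻³ m = 1.6003 mm
titanium: ΔL = 8.8×10⁻⁶ × 1.667 m × 80.0 = 1.1736×10⁻³ m = 1.1736 mm
difference = 1.6003 − 1.1736 = 0.4267 mm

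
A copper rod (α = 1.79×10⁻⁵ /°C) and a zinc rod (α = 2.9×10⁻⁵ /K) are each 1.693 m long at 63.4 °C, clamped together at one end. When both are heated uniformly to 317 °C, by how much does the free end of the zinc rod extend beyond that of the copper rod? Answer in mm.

4.77 mm

ΔT = 253.6 K
copper: ΔL = 1.79×10⁻⁵ × 1.693 m × 253.6 = 7.6853×10⁻³ m = 7.6853 mm
zinc: ΔL = 2.9×10⁻⁵ × 1.693 m × 253.6 = 1.2451×10⁻² m = 12.451 mm
difference = 12.451 − 7.6853 = 4.7657 mm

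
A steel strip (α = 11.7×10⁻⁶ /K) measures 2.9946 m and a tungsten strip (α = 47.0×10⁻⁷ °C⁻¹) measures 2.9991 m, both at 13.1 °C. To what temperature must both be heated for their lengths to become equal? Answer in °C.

L₁(1 + α₁ΔT) = L₂(1 + α₂ΔT) ⇒ ΔT = (L₂ − L₁)/(α₁L₁ − α₂L₂)
L₂ − L₁ = 2.9991 − 2.9946 = 4.50×10⁻³ m
α₁L₁ − α₂L₂ = 11.7×10⁻⁶×2.9946 − 47.0×10⁻⁷×2.9991 = 2.094105×10⁻⁵ m/K
ΔT = 4.50×10⁻³ / 2.094105×10⁻⁵ = 214.889 K
T = 13.1 + 214.889 = 227.989 °C

T = 228.0 °C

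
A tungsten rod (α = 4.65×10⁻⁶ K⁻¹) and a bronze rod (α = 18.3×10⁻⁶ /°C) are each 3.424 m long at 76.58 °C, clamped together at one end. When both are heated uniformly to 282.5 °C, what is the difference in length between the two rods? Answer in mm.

9.62 mm

ΔT = 205.92 K
tungsten: ΔL = 4.65×10⁻⁶ × 3.424 m × 205.92 = 3.2786×10⁻³ m = 3.2786 mm
bronze: ΔL = 18.3×10⁻⁶ × 3.424 m × 205.92 = 1.2903×10⁻² m = 12.903 mm
difference = 12.903 − 3.2786 = 9.6244 mm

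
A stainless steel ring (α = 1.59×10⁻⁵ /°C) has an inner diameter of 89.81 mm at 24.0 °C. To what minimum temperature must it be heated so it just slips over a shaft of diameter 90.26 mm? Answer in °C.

T = 339 °C

Required Δd = 90.26 − 89.81 = 0.45 mm
Δd = αd₀ΔT ⇒ ΔT = Δd/(αd₀) = 0.45 / (1.59×10⁻⁵ × 89.81) = 315.13 K
T_min = 24.0 + 315.13 = 339.13 °C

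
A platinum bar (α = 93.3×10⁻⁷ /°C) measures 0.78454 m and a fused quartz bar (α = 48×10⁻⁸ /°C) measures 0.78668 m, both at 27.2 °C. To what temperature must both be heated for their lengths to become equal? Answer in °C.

L₁(1 + α₁ΔT) = L₂(1 + α₂ΔT) ⇒ ΔT = (L₂ − L₁)/(α₁L₁ − α₂L₂)
L₂ − L₁ = 0.78668 − 0.78454 = 2.14×10⁻³ m
α₁L₁ − α₂L₂ = 93.3×10⁻⁷×0.78454 − 48×10⁻⁸×0.78668 = 6.9421518×10⁻⁶ m/K
ΔT = 2.14×10⁻³ / 6.9421518×10⁻⁶ = 308.262 K
T = 27.2 + 308.262 = 335.462 °C

T = 335.5 °C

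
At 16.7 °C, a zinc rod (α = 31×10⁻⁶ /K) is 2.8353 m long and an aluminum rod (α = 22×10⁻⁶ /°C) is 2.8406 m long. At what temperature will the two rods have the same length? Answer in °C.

T = 225.4 °C

Equal length when α₁L₁ΔT − α₂L₂ΔT = L₂ − L₁ = 5.30×10⁻³ m
α₁L₁ = 8.78943×10⁻⁵, α₂L₂ = 6.24932×10⁻⁵ → Δ(αL) = 2.54011×10⁻⁵ m/K
ΔT = 5.30×10⁻³ / 2.54011×10⁻⁵ = 208.652 K, so T = 16.7 + 208.652 = 225.352 °C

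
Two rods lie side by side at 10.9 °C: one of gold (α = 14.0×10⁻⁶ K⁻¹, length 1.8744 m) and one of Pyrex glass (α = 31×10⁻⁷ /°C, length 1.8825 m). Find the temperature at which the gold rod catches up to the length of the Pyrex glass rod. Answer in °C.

L₁(1 + α₁ΔT) = L₂(1 + α₂ΔT) ⇒ ΔT = (L₂ − L₁)/(α₁L₁ − α₂L₂)
L₂ − L₁ = 1.8825 − 1.8744 = 8.10×10⁻³ m
α₁L₁ − α₂L₂ = 14.0×10⁻⁶×1.8744 − 31×10⁻⁷×1.8825 = 2.040585×10⁻⁵ m/K
ΔT = 8.10×10⁻³ / 2.040585×10⁻⁵ = 396.945 K
T = 10.9 + 396.945 = 407.845 °C

T = 407.8 °C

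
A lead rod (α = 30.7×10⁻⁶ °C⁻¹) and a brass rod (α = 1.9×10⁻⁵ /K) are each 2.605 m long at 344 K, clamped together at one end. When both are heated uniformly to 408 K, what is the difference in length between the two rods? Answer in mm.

1.95 mm

ΔT = 64 K
lead: ΔL = 30.7×10⁻⁶ × 2.605 m × 64 = 5.1183×10⁻³ m = 5.1183 mm
brass: ΔL = 1.9×10⁻⁵ × 2.605 m × 64 = 3.1677×10⁻³ m = 3.1677 mm
difference = 5.1183 − 3.1677 = 1.9506 mm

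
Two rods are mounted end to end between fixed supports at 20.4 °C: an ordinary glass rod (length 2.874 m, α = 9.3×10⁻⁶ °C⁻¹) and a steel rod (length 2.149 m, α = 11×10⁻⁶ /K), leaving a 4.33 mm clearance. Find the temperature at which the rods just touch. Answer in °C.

Gap closes when ΔL₁ + ΔL₂ = 4.33 mm = 4.33×10⁻³ m
(α₁L₁ + α₂L₂)ΔT = g
α₁L₁ + α₂L₂ = 9.3×10⁻⁶×2.874 + 11×10⁻⁶×2.149 = 5.03672×10⁻⁵ m/K
ΔT = 4.33×10⁻³ / 5.03672×10⁻⁵ = 85.97 K
T = 20.4 + 85.97 = 106.37 °C

T = 106 °C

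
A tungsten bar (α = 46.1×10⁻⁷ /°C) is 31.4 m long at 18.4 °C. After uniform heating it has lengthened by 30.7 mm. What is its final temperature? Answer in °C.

T = 230 °C

ΔL = αL₀ΔT ⇒ ΔT = ΔL / (αL₀)
ΔT = 30.7×10⁻³ m / (46.1×10⁻⁷ × 31.4 m) = 212.08 K
T = 18.4 + 212.08 = 230.48 °C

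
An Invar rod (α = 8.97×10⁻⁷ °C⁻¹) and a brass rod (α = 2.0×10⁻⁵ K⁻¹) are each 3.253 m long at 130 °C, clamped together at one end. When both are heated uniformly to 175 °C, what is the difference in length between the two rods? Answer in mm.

2.80 mm

ΔT = 45 K
Invar: ΔL = 8.97×10⁻⁷ × 3.253 m × 45 = 1.3131×10⁻⁴ m = 0.13131 mm
brass: ΔL = 2.0×10⁻⁵ × 3.253 m × 45 = 2.9277×10⁻³ m = 2.9277 mm
difference = 2.9277 − 0.13131 = 2.79639 mm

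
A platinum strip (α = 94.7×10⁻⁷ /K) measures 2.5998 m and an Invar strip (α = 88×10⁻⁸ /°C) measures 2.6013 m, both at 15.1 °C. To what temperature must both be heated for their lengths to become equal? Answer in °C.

T = 82.27 °C

Equal length when α₁L₁ΔT − α₂L₂ΔT = L₂ − L₁ = 1.50×10⁻³ m
α₁L₁ = 2.4620106×10⁻⁵, α₂L₂ = 2.289144×10⁻⁶ → Δ(αL) = 2.2330962×10⁻⁵ m/K
ΔT = 1.50×10⁻³ / 2.2330962×10⁻⁵ = 67.1713 K, so T = 15.1 + 67.1713 = 82.2713 °C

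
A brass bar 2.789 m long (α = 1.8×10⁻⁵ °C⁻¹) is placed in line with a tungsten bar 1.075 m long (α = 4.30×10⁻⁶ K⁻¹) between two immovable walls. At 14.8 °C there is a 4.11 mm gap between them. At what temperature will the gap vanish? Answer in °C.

T = 89.8 °C

α₁L₁ = 5.0202×10⁻⁵ m/K, α₂L₂ = 4.6225×10⁻⁶ m/K → total 5.48245×10⁻⁵ m/K
ΔT = g/(α₁L₁+α₂L₂) = 4.11×10⁻³ / 5.48245×10⁻⁵ = 74.966 K
T = 14.8 + 74.966 = 89.766 °C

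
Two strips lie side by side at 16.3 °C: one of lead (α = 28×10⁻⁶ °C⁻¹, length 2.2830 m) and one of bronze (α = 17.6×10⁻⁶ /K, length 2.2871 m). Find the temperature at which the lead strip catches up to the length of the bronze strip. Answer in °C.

L₁(1 + α₁ΔT) = L₂(1 + α₂ΔT) ⇒ ΔT = (L₂ − L₁)/(α₁L₁ − α₂L₂)
L₂ − L₁ = 2.2871 − 2.2830 = 4.10×10⁻³ m
α₁L₁ − α₂L₂ = 28×10⁻⁶×2.2830 − 17.6×10⁻⁶×2.2871 = 2.367104×10⁻⁵ m/K
ΔT = 4.10×10⁻³ / 2.367104×10⁻⁵ = 173.207 K
T = 16.3 + 173.207 = 189.507 °C

T = 189.5 °C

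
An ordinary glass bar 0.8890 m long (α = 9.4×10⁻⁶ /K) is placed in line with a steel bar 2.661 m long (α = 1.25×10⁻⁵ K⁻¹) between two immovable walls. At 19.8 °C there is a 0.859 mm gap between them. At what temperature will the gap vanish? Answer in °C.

T = 40.4 °C

α₁L₁ = 8.3566×10⁻⁶ m/K, α₂L₂ = 3.32625×10⁻⁵ m/K → total 4.16191×10⁻⁵ m/K
ΔT = g/(α₁L₁+α₂L₂) = 8.59×10⁻⁴ / 4.16191×10⁻⁵ = 20.640 K
T = 19.8 + 20.640 = 40.440 °C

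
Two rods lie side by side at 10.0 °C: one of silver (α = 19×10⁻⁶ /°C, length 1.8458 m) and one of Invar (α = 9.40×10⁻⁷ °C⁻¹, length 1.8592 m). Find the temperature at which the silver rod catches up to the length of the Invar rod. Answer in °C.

T = 412.1 °C

Equal length when α₁L₁ΔT − α₂L₂ΔT = L₂ − L₁ = 1.34×10⁻² m
α₁L₁ = 3.50702×10⁻⁵, α₂L₂ = 1.747648×10⁻⁶ → Δ(αL) = 3.3322552×10⁻⁵ m/K
ΔT = 1.34×10⁻² / 3.3322552×10⁻⁵ = 402.130 K, so T = 10.0 + 402.130 = 412.130 °C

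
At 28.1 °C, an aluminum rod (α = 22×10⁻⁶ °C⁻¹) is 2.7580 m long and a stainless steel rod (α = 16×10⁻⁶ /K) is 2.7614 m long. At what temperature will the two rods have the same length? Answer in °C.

T = 234.2 °C

L₁(1 + α₁ΔT) = L₂(1 + α₂ΔT) ⇒ ΔT = (L₂ − L₁)/(α₁L₁ − α₂L₂)
L₂ − L₁ = 2.7614 − 2.7580 = 3.40×10⁻³ m
α₁L₁ − α₂L₂ = 22×10⁻⁶×2.7580 − 16×10⁻⁶×2.7614 = 1.64936×10⁻⁵ m/K
ΔT = 3.40×10⁻³ / 1.64936×10⁻⁵ = 206.141 K
T = 28.1 + 206.141 = 234.241 °C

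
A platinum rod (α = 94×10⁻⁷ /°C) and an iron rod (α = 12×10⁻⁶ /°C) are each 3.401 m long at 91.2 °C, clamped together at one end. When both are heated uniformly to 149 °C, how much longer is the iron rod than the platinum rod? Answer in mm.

0.511 mm

ΔT = 57.8 K
platinum: ΔL = 94×10⁻⁷ × 3.401 m × 57.8 = 1.8478×10⁻³ m = 1.8478 mm
iron: ΔL = 12×10⁻⁶ × 3.401 m × 57.8 = 2.3589×10⁻³ m = 2.3589 mm
difference = 2.3589 − 1.8478 = 0.5111 mm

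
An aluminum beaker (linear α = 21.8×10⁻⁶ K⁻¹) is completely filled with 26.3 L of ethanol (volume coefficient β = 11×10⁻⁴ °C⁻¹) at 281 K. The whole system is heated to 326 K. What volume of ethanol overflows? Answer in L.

The beaker also expands: β_container ≈ 3α = 6.54×10⁻⁵ /K
Net overflow = V₀(β_liq − 3α_cont)ΔT
β − 3α = 1.10×10⁻³ − 6.54×10⁻⁵ = 1.0346×10⁻³ /K; ΔT = 45 K
ΔV = 26.3 × 1.0346×10⁻³ × 45 = 1.22 L

1.22 L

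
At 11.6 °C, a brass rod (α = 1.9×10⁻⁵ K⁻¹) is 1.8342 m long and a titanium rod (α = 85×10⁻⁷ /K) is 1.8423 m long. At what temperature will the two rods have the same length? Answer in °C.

T = 433.7 °C

L₁(1 + α₁ΔT) = L₂(1 + α₂ΔT) ⇒ ΔT = (L₂ − L₁)/(α₁L₁ − α₂L₂)
L₂ − L₁ = 1.8423 − 1.8342 = 8.10×10⁻³ m
α₁L₁ − α₂L₂ = 1.9×10⁻⁵×1.8342 − 85×10⁻⁷×1.8423 = 1.919025×10⁻⁵ m/K
ΔT = 8.10×10⁻³ / 1.919025×10⁻⁵ = 422.089 K
T = 11.6 + 422.089 = 433.689 °C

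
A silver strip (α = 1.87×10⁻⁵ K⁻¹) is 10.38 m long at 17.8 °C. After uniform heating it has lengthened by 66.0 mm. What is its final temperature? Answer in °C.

ΔL = αL₀ΔT ⇒ ΔT = ΔL / (αL₀)
ΔT = 66.0×10⁻³ m / (1.87×10⁻⁵ × 10.38 m) = 340.02 K
T = 17.8 + 340.02 = 357.82 °C

T = 358 °C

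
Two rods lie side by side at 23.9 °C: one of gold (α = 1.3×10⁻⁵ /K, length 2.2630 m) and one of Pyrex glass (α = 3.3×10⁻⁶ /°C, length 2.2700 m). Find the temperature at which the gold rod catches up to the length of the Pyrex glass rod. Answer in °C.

T = 343.1 °C

Equal length when α₁L₁ΔT − α₂L₂ΔT = L₂ − L₁ = 7.00×10⁻³ m
α₁L₁ = 2.9419×10⁻⁵, α₂L₂ = 7.491×10⁻⁶ → Δ(αL) = 2.1928×10⁻⁵ m/K
ΔT = 7.00×10⁻³ / 2.1928×10⁻⁵ = 319.227 K, so T = 23.9 + 319.227 = 343.127 °C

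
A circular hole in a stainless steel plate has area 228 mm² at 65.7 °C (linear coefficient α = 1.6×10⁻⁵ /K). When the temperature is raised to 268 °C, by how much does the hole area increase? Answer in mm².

Area coefficient ≈ 2α; |ΔT| = 202.3 K
ΔA = 2αA₀ΔT = 2(1.6×10⁻⁵)(228)(202.3) = 1.48 mm²

ΔA = 1.48 mm²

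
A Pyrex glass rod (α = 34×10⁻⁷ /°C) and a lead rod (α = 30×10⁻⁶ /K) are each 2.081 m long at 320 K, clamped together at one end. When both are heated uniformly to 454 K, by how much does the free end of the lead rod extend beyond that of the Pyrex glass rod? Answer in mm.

ΔT = 134 K
Pyrex glass: ΔL = 34×10⁻⁷ × 2.081 m × 134 = 9.4810×10⁻⁴ m = 0.94810 mm
lead: ΔL = 30×10⁻⁶ × 2.081 m × 134 = 8.3656×10⁻³ m = 8.3656 mm
difference = 8.3656 − 0.94810 = 7.4175 mm

7.42 mm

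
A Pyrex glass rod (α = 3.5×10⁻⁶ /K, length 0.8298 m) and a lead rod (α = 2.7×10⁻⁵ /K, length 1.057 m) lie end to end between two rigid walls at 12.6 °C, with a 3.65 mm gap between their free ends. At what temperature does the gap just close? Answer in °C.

α₁L₁ = 2.9043×10⁻⁶ m/K, α₂L₂ = 2.8539×10⁻⁵ m/K → total 3.14433×10⁻⁵ m/K
ΔT = g/(α₁L₁+α₂L₂) = 3.65×10⁻³ / 3.14433×10⁻⁵ = 116.08 K
T = 12.6 + 116.08 = 128.68 °C

T = 129 °C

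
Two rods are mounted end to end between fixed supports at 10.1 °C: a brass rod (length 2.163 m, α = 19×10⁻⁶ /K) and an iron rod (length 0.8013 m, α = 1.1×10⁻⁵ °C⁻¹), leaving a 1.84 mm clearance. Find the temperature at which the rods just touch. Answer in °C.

T = 47.0 °C

Gap closes when ΔL₁ + ΔL₂ = 1.84 mm = 1.84×10⁻³ m
(α₁L₁ + α₂L₂)ΔT = g
α₁L₁ + α₂L₂ = 19×10⁻⁶×2.163 + 1.1×10⁻⁵×0.8013 = 4.99113×10⁻⁵ m/K
ΔT = 1.84×10⁻³ / 4.99113×10⁻⁵ = 36.865 K
T = 10.1 + 36.865 = 46.965 °C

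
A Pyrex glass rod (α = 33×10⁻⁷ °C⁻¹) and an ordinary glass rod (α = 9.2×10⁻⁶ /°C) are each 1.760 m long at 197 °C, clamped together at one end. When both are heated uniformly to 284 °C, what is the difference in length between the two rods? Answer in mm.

ΔT = 87 K
Pyrex glass: ΔL = 33×10⁻⁷ × 1.760 m × 87 = 5.0530×10⁻⁴ m = 0.50530 mm
ordinary glass: ΔL = 9.2×10⁻⁶ × 1.760 m × 87 = 1.4087×10⁻³ m = 1.4087 mm
difference = 1.4087 − 0.50530 = 0.9034 mm

0.903 mm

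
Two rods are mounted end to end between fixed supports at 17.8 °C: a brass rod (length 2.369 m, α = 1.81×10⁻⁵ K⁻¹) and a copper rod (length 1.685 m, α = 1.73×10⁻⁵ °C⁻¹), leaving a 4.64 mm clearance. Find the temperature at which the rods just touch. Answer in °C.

T = 82.2 °C

Gap closes when ΔL₁ + ΔL₂ = 4.64 mm = 4.64×10⁻³ m
(α₁L₁ + α₂L₂)ΔT = g
α₁L₁ + α₂L₂ = 1.81×10⁻⁵×2.369 + 1.73×10⁻⁵×1.685 = 7.20294×10⁻⁵ m/K
ΔT = 4.64×10⁻³ / 7.20294×10⁻⁵ = 64.418 K
T = 17.8 + 64.418 = 82.218 °C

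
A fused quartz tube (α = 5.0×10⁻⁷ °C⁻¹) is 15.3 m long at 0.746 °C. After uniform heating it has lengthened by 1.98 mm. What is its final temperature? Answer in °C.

ΔL = αL₀ΔT ⇒ ΔT = ΔL / (αL₀)
ΔT = 1.98×10⁻³ m / (5.0×10⁻⁷ × 15.3 m) = 258.824 K
T = 0.746 + 258.824 = 259.570 °C

T = 260 °C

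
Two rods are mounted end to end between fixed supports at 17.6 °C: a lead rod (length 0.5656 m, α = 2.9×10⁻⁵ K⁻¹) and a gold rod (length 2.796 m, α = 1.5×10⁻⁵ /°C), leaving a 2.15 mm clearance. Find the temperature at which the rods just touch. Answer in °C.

α₁L₁ = 1.64024×10⁻⁵ m/K, α₂L₂ = 4.194×10⁻⁵ m/K → total 5.83424×10⁻⁵ m/K
ΔT = g/(α₁L₁+α₂L₂) = 2.15×10⁻³ / 5.83424×10⁻⁵ = 36.851 K
T = 17.6 + 36.851 = 54.451 °C

T = 54.5 °C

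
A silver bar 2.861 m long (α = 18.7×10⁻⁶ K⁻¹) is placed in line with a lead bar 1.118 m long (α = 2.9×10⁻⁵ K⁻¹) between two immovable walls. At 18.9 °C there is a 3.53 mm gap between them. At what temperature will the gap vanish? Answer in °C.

Gap closes when ΔL₁ + ΔL₂ = 3.53 mm = 3.53×10⁻³ m
(α₁L₁ + α₂L₂)ΔT = g
α₁L₁ + α₂L₂ = 18.7×10⁻⁶×2.861 + 2.9×10⁻⁵×1.118 = 8.59227×10⁻⁵ m/K
ΔT = 3.53×10⁻³ / 8.59227×10⁻⁵ = 41.083 K
T = 18.9 + 41.083 = 59.983 °C

T = 60.0 °C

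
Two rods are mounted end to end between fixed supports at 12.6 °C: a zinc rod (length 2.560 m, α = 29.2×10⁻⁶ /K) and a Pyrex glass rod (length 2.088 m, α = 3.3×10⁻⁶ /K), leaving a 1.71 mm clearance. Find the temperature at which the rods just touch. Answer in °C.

T = 33.5 °C

α₁L₁ = 7.4752×10⁻⁵ m/K, α₂L₂ = 6.8904×10⁻⁶ m/K → total 8.16424×10⁻⁵ m/K
ΔT = g/(α₁L₁+α₂L₂) = 1.71×10⁻³ / 8.16424×10⁻⁵ = 20.945 K
T = 12.6 + 20.945 = 33.545 °C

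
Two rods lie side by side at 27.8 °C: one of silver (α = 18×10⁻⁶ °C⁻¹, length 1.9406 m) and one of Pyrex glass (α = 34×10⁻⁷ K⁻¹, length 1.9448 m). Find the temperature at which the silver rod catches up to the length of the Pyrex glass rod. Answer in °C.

Equal length when α₁L₁ΔT − α₂L₂ΔT = L₂ − L₁ = 4.20×10⁻³ m
α₁L₁ = 3.49308×10⁻⁵, α₂L₂ = 6.61232×10⁻⁶ → Δ(αL) = 2.831848×10⁻⁵ m/K
ΔT = 4.20×10⁻³ / 2.831848×10⁻⁵ = 148.313 K, so T = 27.8 + 148.313 = 176.113 °C

T = 176.1 °C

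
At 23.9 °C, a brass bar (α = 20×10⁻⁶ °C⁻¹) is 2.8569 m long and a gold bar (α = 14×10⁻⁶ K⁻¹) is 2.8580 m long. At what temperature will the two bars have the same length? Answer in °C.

Equal length when α₁L₁ΔT − α₂L₂ΔT = L₂ − L₁ = 1.10×10⁻³ m
α₁L₁ = 5.7138×10⁻⁵, α₂L₂ = 4.0012×10⁻⁵ → Δ(αL) = 1.7126×10⁻⁵ m/K
ΔT = 1.10×10⁻³ / 1.7126×10⁻⁵ = 64.2298 K, so T = 23.9 + 64.2298 = 88.1298 °C

T = 88.13 °C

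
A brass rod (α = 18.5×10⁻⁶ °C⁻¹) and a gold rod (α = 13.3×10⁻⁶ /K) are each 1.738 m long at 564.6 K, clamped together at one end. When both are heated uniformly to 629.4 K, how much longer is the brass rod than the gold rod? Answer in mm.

0.586 mm

ΔT = 64.8 K
brass: ΔL = 18.5×10⁻⁶ × 1.738 m × 64.8 = 2.0835×10⁻³ m = 2.0835 mm
gold: ΔL = 13.3×10⁻⁶ × 1.738 m × 64.8 = 1.4979×10⁻³ m = 1.4979 mm
difference = 2.0835 − 1.4979 = 0.5856 mm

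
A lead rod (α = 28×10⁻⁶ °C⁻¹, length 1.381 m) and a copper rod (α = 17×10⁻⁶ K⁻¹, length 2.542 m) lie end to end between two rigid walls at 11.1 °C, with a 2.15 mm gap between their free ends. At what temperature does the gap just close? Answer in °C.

T = 37.4 °C

Gap closes when ΔL₁ + ΔL₂ = 2.15 mm = 2.15×10⁻³ m
(α₁L₁ + α₂L₂)ΔT = g
α₁L₁ + α₂L₂ = 28×10⁻⁶×1.381 + 17×10⁻⁶×2.542 = 8.1882×10⁻⁵ m/K
ΔT = 2.15×10⁻³ / 8.1882×10⁻⁵ = 26.257 K
T = 11.1 + 26.257 = 37.357 °C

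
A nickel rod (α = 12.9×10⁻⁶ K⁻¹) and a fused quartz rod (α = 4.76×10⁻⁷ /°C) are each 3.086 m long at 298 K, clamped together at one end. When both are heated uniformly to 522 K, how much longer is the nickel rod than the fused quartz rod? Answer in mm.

8.59 mm

ΔT = 224 K
nickel: ΔL = 12.9×10⁻⁶ × 3.086 m × 224 = 8.9173×10⁻³ m = 8.9173 mm
fused quartz: ΔL = 4.76×10⁻⁷ × 3.086 m × 224 = 3.2904×10⁻⁴ m = 0.32904 mm
difference = 8.9173 − 0.32904 = 8.58826 mm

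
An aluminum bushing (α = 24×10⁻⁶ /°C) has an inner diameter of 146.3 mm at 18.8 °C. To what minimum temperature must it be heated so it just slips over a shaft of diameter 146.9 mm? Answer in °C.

T = 190 °C

Required Δd = 146.9 − 146.3 = 0.6 mm
Δd = αd₀ΔT ⇒ ΔT = Δd/(αd₀) = 0.6 / (24×10⁻⁶ × 146.3) = 170.88 K
T_min = 18.8 + 170.88 = 189.68 °C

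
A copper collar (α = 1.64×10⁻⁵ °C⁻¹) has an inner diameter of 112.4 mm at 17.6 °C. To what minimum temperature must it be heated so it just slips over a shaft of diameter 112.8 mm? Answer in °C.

Required Δd = 112.8 − 112.4 = 0.4 mm
Δd = αd₀ΔT ⇒ ΔT = Δd/(αd₀) = 0.4 / (1.64×10⁻⁵ × 112.4) = 217.00 K
T_min = 17.6 + 217.00 = 234.60 °C

T = 235 °C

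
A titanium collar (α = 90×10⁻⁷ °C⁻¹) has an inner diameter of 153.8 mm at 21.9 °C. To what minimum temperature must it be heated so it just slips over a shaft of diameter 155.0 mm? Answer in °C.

Required Δd = 155.0 − 153.8 = 1.2 mm
Δd = αd₀ΔT ⇒ ΔT = Δd/(αd₀) = 1.2 / (90×10⁻⁷ × 153.8) = 866.93 K
T_min = 21.9 + 866.93 = 888.83 °C

T = 889 °C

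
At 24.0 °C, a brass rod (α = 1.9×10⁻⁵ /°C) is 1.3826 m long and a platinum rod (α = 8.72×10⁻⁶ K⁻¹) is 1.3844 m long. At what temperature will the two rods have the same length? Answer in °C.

L₁(1 + α₁ΔT) = L₂(1 + α₂ΔT) ⇒ ΔT = (L₂ − L₁)/(α₁L₁ − α₂L₂)
L₂ − L₁ = 1.3844 − 1.3826 = 1.80×10⁻³ m
α₁L₁ − α₂L₂ = 1.9×10⁻⁵×1.3826 − 8.72×10⁻⁶×1.3844 = 1.4197432×10⁻⁵ m/K
ΔT = 1.80×10⁻³ / 1.4197432×10⁻⁵ = 126.783 K
T = 24.0 + 126.783 = 150.783 °C

T = 150.8 °C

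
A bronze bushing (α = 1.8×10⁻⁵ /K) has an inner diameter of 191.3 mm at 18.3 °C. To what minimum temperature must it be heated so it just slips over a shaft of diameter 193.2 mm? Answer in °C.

T = 570 °C

Required Δd = 193.2 − 191.3 = 1.9 mm
Δd = αd₀ΔT ⇒ ΔT = Δd/(αd₀) = 1.9 / (1.8×10⁻⁵ × 191.3) = 551.78 K
T_min = 18.3 + 551.78 = 570.08 °C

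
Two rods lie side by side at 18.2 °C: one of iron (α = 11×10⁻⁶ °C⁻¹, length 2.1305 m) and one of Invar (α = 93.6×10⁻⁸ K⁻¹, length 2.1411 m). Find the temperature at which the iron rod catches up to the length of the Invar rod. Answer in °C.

Equal length when α₁L₁ΔT − α₂L₂ΔT = L₂ − L₁ = 1.06×10⁻² m
α₁L₁ = 2.34355×10⁻⁵, α₂L₂ = 2.0040696×10⁻⁶ → Δ(αL) = 2.14314304×10⁻⁵ m/K
ΔT = 1.06×10⁻² / 2.14314304×10⁻⁵ = 494.601 K, so T = 18.2 + 494.601 = 512.801 °C

T = 512.8 °C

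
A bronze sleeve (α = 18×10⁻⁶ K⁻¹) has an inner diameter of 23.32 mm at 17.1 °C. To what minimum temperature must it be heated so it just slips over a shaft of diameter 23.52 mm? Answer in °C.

Required Δd = 23.52 − 23.32 = 0.20 mm
Δd = αd₀ΔT ⇒ ΔT = Δd/(αd₀) = 0.20 / (18×10⁻⁶ × 23.32) = 476.46 K
T_min = 17.1 + 476.46 = 493.56 °C

T = 494 °C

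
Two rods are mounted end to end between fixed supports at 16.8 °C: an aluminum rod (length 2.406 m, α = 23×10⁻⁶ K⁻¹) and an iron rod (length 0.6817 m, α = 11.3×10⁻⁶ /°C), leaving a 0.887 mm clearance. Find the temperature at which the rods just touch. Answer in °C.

α₁L₁ = 5.5338×10⁻⁵ m/K, α₂L₂ = 7.70321×10⁻⁶ m/K → total 6.304121×10⁻⁵ m/K
ΔT = g/(α₁L₁+α₂L₂) = 8.87×10⁻⁴ / 6.304121×10⁻⁵ = 14.070 K
T = 16.8 + 14.070 = 30.870 °C

T = 30.9 °C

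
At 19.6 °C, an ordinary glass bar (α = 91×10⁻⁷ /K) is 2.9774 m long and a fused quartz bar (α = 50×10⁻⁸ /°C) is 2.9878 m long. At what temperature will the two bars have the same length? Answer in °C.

T = 425.8 °C

L₁(1 + α₁ΔT) = L₂(1 + α₂ΔT) ⇒ ΔT = (L₂ − L₁)/(α₁L₁ − α₂L₂)
L₂ − L₁ = 2.9878 − 2.9774 = 1.04×10⁻² m
α₁L₁ − α₂L₂ = 91×10⁻⁷×2.9774 − 50×10⁻⁸×2.9878 = 2.560044×10⁻⁵ m/K
ΔT = 1.04×10⁻² / 2.560044×10⁻⁵ = 406.243 K
T = 19.6 + 406.243 = 425.843 °C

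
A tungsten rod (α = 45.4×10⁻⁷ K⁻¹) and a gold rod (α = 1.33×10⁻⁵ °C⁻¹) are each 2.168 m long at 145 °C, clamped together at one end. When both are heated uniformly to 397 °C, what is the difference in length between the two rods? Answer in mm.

ΔT = 252 K
tungsten: ΔL = 45.4×10⁻⁷ × 2.168 m × 252 = 2.4804×10⁻³ m = 2.4804 mm
gold: ΔL = 1.33×10⁻⁵ × 2.168 m × 252 = 7.2663×10⁻³ m = 7.2663 mm
difference = 7.2663 − 2.4804 = 4.7859 mm

4.79 mm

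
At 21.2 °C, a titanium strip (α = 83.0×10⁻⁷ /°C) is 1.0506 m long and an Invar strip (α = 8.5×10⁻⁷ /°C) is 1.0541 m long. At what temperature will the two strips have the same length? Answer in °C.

T = 468.5 °C

Equal length when α₁L₁ΔT − α₂L₂ΔT = L₂ − L₁ = 3.50×10⁻³ m
α₁L₁ = 8.71998×10⁻⁶, α₂L₂ = 8.95985×10⁻⁷ → Δ(αL) = 7.823995×10⁻⁶ m/K
ΔT = 3.50×10⁻³ / 7.823995×10⁻⁶ = 447.342 K, so T = 21.2 + 447.342 = 468.542 °C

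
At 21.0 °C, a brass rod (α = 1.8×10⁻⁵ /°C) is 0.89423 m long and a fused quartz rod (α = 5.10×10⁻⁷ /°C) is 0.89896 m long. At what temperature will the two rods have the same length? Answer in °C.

T = 323.5 °C

L₁(1 + α₁ΔT) = L₂(1 + α₂ΔT) ⇒ ΔT = (L₂ − L₁)/(α₁L₁ − α₂L₂)
L₂ − L₁ = 0.89896 − 0.89423 = 4.73×10⁻³ m
α₁L₁ − α₂L₂ = 1.8×10⁻⁵×0.89423 − 5.10×10⁻⁷×0.89896 = 1.56376704×10⁻⁵ m/K
ΔT = 4.73×10⁻³ / 1.56376704×10⁻⁵ = 302.475 K
T = 21.0 + 302.475 = 323.475 °C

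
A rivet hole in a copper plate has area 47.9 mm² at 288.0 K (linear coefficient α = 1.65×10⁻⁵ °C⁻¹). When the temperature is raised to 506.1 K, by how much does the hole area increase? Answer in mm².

Area coefficient ≈ 2α; |ΔT| = 218.1 K
ΔA = 2αA₀ΔT = 2(1.65×10⁻⁵)(47.9)(218.1) = 0.345 mm²

ΔA = 0.345 mm²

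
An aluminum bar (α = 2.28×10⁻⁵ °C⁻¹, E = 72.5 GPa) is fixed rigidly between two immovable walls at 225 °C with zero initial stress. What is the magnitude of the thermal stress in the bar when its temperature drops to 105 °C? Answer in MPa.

σ = 198 MPa

Fully constrained: the free strain ε = αΔT is blocked, so σ = Eε = EαΔT.
|ΔT| = 120 K
σ = 72.5×10⁹ × 2.28×10⁻⁵ × 120 = 1.98×10⁸ Pa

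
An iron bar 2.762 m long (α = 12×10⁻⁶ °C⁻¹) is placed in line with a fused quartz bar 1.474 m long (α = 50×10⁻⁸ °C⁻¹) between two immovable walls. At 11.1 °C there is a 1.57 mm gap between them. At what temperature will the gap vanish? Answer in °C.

α₁L₁ = 3.3144×10⁻⁵ m/K, α₂L₂ = 7.370×10⁻⁷ m/K → total 3.3881×10⁻⁵ m/K
ΔT = g/(α₁L₁+α₂L₂) = 1.57×10⁻³ / 3.3881×10⁻⁵ = 46.339 K
T = 11.1 + 46.339 = 57.439 °C

T = 57.4 °C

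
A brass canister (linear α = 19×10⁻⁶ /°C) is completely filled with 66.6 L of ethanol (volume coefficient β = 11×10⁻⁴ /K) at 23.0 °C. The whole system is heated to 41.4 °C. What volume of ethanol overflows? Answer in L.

The canister also expands: β_container ≈ 3α = 5.7×10⁻⁵ /K
Net overflow = V₀(β_liq − 3α_cont)ΔT
β − 3α = 1.10×10⁻³ − 5.7×10⁻⁵ = 1.043×10⁻³ /K; ΔT = 18.4 K
ΔV = 66.6 × 1.043×10⁻³ × 18.4 = 1.28 L

1.28 L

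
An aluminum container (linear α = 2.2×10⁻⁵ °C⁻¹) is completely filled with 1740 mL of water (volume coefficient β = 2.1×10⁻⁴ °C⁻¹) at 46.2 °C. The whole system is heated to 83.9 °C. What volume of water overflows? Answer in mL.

The container also expands: β_container ≈ 3α = 6.6×10⁻⁵ /K
Net overflow = V₀(β_liq − 3α_cont)ΔT
β − 3α = 2.10×10⁻⁴ − 6.6×10⁻⁵ = 1.44×10⁻⁴ /K; ΔT = 37.7 K
ΔV = 1740 × 1.44×10⁻⁴ × 37.7 = 9.45 mL

9.45 mL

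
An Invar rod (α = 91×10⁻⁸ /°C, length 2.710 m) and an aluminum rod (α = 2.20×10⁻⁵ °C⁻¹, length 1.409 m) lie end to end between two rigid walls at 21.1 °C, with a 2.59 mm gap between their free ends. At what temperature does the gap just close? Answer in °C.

T = 98.5 °C

Gap closes when ΔL₁ + ΔL₂ = 2.59 mm = 2.59×10⁻³ m
(α₁L₁ + α₂L₂)ΔT = g
α₁L₁ + α₂L₂ = 91×10⁻⁸×2.710 + 2.20×10⁻⁵×1.409 = 3.34641×10⁻⁵ m/K
ΔT = 2.59×10⁻³ / 3.34641×10⁻⁵ = 77.396 K
T = 21.1 + 77.396 = 98.496 °C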